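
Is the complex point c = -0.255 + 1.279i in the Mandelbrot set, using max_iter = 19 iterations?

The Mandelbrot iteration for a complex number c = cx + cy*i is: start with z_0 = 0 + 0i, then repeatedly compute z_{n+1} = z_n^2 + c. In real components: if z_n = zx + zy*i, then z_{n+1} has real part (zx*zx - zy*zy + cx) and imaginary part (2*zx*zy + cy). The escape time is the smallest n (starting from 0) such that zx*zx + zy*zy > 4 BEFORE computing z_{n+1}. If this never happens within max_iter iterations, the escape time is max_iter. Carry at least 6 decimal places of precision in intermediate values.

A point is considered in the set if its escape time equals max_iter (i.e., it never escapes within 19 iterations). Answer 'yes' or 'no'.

z_0 = 0 + 0i, c = -0.2550 + 1.2790i
Iter 1: z = -0.2550 + 1.2790i, |z|^2 = 1.7009
Iter 2: z = -1.8258 + 0.6267i, |z|^2 = 3.7264
Iter 3: z = 2.6858 + -1.0095i, |z|^2 = 8.2328
Escaped at iteration 3

Answer: no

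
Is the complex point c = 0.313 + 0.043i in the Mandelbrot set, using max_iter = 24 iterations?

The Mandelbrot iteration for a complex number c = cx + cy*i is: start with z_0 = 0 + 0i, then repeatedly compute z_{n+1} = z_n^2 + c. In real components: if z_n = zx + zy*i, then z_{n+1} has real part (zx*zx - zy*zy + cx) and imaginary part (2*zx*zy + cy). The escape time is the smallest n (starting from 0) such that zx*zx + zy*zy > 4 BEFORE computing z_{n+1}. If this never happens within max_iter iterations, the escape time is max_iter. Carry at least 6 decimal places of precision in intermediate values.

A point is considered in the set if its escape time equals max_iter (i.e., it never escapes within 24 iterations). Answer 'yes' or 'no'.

Answer: yes

Derivation:
z_0 = 0 + 0i, c = 0.3130 + 0.0430i
Iter 1: z = 0.3130 + 0.0430i, |z|^2 = 0.0998
Iter 2: z = 0.4091 + 0.0699i, |z|^2 = 0.1723
Iter 3: z = 0.4755 + 0.1002i, |z|^2 = 0.2361
Iter 4: z = 0.5290 + 0.1383i, |z|^2 = 0.2990
Iter 5: z = 0.5738 + 0.1893i, |z|^2 = 0.3651
Iter 6: z = 0.6064 + 0.2603i, |z|^2 = 0.4354
Iter 7: z = 0.6129 + 0.3586i, |z|^2 = 0.5043
Iter 8: z = 0.5601 + 0.4826i, |z|^2 = 0.5466
Iter 9: z = 0.3937 + 0.5836i, |z|^2 = 0.4957
Iter 10: z = 0.1274 + 0.5026i, |z|^2 = 0.2688
Iter 11: z = 0.0766 + 0.1711i, |z|^2 = 0.0351
Iter 12: z = 0.2896 + 0.0692i, |z|^2 = 0.0887
Iter 13: z = 0.3921 + 0.0831i, |z|^2 = 0.1606
Iter 14: z = 0.4598 + 0.1082i, |z|^2 = 0.2231
Iter 15: z = 0.5127 + 0.1425i, |z|^2 = 0.2832
Iter 16: z = 0.5556 + 0.1891i, |z|^2 = 0.3445
Iter 17: z = 0.5859 + 0.2531i, |z|^2 = 0.4074
Iter 18: z = 0.5923 + 0.3396i, |z|^2 = 0.4661
Iter 19: z = 0.5484 + 0.4453i, |z|^2 = 0.4990
Iter 20: z = 0.4155 + 0.5314i, |z|^2 = 0.4550
Iter 21: z = 0.2032 + 0.4846i, |z|^2 = 0.2761
Iter 22: z = 0.1195 + 0.2400i, |z|^2 = 0.0719
Iter 23: z = 0.2697 + 0.1003i, |z|^2 = 0.0828
Did not escape in 24 iterations → in set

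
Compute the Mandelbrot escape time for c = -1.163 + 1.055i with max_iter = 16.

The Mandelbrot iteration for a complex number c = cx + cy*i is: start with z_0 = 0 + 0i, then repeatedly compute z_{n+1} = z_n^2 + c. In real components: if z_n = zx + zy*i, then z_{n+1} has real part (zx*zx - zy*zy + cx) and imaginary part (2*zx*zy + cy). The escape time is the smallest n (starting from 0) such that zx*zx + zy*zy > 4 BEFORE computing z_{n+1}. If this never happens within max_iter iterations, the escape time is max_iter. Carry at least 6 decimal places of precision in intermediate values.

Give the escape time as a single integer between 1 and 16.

z_0 = 0 + 0i, c = -1.1630 + 1.0550i
Iter 1: z = -1.1630 + 1.0550i, |z|^2 = 2.4656
Iter 2: z = -0.9235 + -1.3989i, |z|^2 = 2.8098
Iter 3: z = -2.2672 + 3.6387i, |z|^2 = 18.3805
Escaped at iteration 3

Answer: 3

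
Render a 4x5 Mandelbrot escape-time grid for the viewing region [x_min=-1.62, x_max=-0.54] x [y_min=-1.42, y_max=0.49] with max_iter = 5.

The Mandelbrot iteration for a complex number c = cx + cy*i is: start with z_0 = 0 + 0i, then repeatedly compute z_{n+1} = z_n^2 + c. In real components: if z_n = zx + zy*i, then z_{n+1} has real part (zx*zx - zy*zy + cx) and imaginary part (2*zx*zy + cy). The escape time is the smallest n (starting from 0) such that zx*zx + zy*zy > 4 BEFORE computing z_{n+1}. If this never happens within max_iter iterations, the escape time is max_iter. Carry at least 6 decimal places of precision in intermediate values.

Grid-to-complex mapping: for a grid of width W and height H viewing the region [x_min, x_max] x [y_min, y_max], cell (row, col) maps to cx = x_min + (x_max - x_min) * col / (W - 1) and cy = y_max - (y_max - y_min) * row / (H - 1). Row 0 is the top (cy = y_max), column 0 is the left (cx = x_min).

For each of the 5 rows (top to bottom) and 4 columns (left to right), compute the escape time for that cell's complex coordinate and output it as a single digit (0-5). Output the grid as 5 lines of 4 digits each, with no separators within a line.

(row=0, col=0): c = -1.6200 + 0.4900i → escape time 3
(row=0, col=1): c = -1.2600 + 0.4900i → escape time 4
(row=0, col=2): c = -0.9000 + 0.4900i → escape time 5
(row=0, col=3): c = -0.5400 + 0.4900i → escape time 5
(row=1, col=0): c = -1.6200 + 0.0125i → escape time 5
(row=1, col=1): c = -1.2600 + 0.0125i → escape time 5
(row=1, col=2): c = -0.9000 + 0.0125i → escape time 5
(row=1, col=3): c = -0.5400 + 0.0125i → escape time 5
(row=2, col=0): c = -1.6200 + -0.4650i → escape time 3
(row=2, col=1): c = -1.2600 + -0.4650i → escape time 5
(row=2, col=2): c = -0.9000 + -0.4650i → escape time 5
(row=2, col=3): c = -0.5400 + -0.4650i → escape time 5
(row=3, col=0): c = -1.6200 + -0.9425i → escape time 2
(row=3, col=1): c = -1.2600 + -0.9425i → escape time 3
(row=3, col=2): c = -0.9000 + -0.9425i → escape time 3
(row=3, col=3): c = -0.5400 + -0.9425i → escape time 4
(row=4, col=0): c = -1.6200 + -1.4200i → escape time 1
(row=4, col=1): c = -1.2600 + -1.4200i → escape time 2
(row=4, col=2): c = -0.9000 + -1.4200i → escape time 2
(row=4, col=3): c = -0.5400 + -1.4200i → escape time 2

Answer: 3455
5555
3555
2334
1222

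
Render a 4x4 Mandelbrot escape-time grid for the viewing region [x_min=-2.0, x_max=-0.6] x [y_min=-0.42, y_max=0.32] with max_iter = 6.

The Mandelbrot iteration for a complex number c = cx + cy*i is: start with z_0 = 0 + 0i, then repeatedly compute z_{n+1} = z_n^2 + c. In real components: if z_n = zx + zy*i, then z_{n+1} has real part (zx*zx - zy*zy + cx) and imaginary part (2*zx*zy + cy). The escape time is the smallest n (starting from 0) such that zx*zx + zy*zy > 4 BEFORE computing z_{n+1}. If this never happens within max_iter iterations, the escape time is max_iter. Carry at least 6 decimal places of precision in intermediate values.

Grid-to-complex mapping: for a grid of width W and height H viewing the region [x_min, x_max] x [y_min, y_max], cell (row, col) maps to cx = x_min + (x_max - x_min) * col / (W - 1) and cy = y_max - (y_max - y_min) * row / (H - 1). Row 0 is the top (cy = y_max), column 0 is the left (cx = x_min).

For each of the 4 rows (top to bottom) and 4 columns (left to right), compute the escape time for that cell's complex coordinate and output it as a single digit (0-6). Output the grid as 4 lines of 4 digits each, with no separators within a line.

Answer: 1466
1666
1566
1466

Derivation:
(row=0, col=0): c = -2.0000 + 0.3200i → escape time 1
(row=0, col=1): c = -1.5333 + 0.3200i → escape time 4
(row=0, col=2): c = -1.0667 + 0.3200i → escape time 6
(row=0, col=3): c = -0.6000 + 0.3200i → escape time 6
(row=1, col=0): c = -2.0000 + 0.0733i → escape time 1
(row=1, col=1): c = -1.5333 + 0.0733i → escape time 6
(row=1, col=2): c = -1.0667 + 0.0733i → escape time 6
(row=1, col=3): c = -0.6000 + 0.0733i → escape time 6
(row=2, col=0): c = -2.0000 + -0.1733i → escape time 1
(row=2, col=1): c = -1.5333 + -0.1733i → escape time 5
(row=2, col=2): c = -1.0667 + -0.1733i → escape time 6
(row=2, col=3): c = -0.6000 + -0.1733i → escape time 6
(row=3, col=0): c = -2.0000 + -0.4200i → escape time 1
(row=3, col=1): c = -1.5333 + -0.4200i → escape time 4
(row=3, col=2): c = -1.0667 + -0.4200i → escape time 6
(row=3, col=3): c = -0.6000 + -0.4200i → escape time 6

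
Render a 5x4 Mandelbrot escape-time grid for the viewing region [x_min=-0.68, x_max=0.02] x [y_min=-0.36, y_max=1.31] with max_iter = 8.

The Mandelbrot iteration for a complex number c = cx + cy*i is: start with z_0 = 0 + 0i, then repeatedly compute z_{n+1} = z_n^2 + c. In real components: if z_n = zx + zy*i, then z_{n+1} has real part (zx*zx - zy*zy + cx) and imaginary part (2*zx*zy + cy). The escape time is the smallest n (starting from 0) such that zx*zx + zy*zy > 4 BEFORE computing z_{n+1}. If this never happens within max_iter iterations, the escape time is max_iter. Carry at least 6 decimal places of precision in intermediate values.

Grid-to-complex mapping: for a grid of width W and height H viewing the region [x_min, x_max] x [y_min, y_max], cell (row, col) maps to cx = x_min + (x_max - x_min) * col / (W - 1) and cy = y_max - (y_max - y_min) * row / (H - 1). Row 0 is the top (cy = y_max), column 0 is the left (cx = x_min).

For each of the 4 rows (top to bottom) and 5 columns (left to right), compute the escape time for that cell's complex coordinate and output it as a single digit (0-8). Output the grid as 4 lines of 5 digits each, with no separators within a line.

(row=0, col=0): c = -0.6800 + 1.3100i → escape time 3
(row=0, col=1): c = -0.5050 + 1.3100i → escape time 3
(row=0, col=2): c = -0.3300 + 1.3100i → escape time 3
(row=0, col=3): c = -0.1550 + 1.3100i → escape time 2
(row=0, col=4): c = 0.0200 + 1.3100i → escape time 2
(row=1, col=0): c = -0.6800 + 0.7533i → escape time 4
(row=1, col=1): c = -0.5050 + 0.7533i → escape time 6
(row=1, col=2): c = -0.3300 + 0.7533i → escape time 8
(row=1, col=3): c = -0.1550 + 0.7533i → escape time 8
(row=1, col=4): c = 0.0200 + 0.7533i → escape time 8
(row=2, col=0): c = -0.6800 + 0.1967i → escape time 8
(row=2, col=1): c = -0.5050 + 0.1967i → escape time 8
(row=2, col=2): c = -0.3300 + 0.1967i → escape time 8
(row=2, col=3): c = -0.1550 + 0.1967i → escape time 8
(row=2, col=4): c = 0.0200 + 0.1967i → escape time 8
(row=3, col=0): c = -0.6800 + -0.3600i → escape time 8
(row=3, col=1): c = -0.5050 + -0.3600i → escape time 8
(row=3, col=2): c = -0.3300 + -0.3600i → escape time 8
(row=3, col=3): c = -0.1550 + -0.3600i → escape time 8
(row=3, col=4): c = 0.0200 + -0.3600i → escape time 8

Answer: 33322
46888
88888
88888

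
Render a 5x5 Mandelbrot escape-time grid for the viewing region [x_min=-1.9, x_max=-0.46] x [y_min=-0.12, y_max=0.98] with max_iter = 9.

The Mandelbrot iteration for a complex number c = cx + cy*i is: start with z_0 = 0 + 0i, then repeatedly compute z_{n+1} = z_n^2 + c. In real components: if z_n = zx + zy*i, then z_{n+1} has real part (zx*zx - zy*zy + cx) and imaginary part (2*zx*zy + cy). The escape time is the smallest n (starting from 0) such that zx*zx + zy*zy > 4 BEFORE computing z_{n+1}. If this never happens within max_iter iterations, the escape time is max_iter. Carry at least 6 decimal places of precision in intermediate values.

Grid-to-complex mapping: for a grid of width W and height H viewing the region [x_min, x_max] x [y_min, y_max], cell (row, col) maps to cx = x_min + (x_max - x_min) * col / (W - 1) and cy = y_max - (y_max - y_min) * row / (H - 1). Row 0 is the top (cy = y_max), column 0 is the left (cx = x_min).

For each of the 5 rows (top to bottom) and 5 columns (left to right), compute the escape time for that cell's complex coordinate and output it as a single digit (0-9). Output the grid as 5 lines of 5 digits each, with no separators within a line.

Answer: 12334
13348
33679
45999
46999

Derivation:
(row=0, col=0): c = -1.9000 + 0.9800i → escape time 1
(row=0, col=1): c = -1.5400 + 0.9800i → escape time 2
(row=0, col=2): c = -1.1800 + 0.9800i → escape time 3
(row=0, col=3): c = -0.8200 + 0.9800i → escape time 3
(row=0, col=4): c = -0.4600 + 0.9800i → escape time 4
(row=1, col=0): c = -1.9000 + 0.7050i → escape time 1
(row=1, col=1): c = -1.5400 + 0.7050i → escape time 3
(row=1, col=2): c = -1.1800 + 0.7050i → escape time 3
(row=1, col=3): c = -0.8200 + 0.7050i → escape time 4
(row=1, col=4): c = -0.4600 + 0.7050i → escape time 8
(row=2, col=0): c = -1.9000 + 0.4300i → escape time 3
(row=2, col=1): c = -1.5400 + 0.4300i → escape time 3
(row=2, col=2): c = -1.1800 + 0.4300i → escape time 6
(row=2, col=3): c = -0.8200 + 0.4300i → escape time 7
(row=2, col=4): c = -0.4600 + 0.4300i → escape time 9
(row=3, col=0): c = -1.9000 + 0.1550i → escape time 4
(row=3, col=1): c = -1.5400 + 0.1550i → escape time 5
(row=3, col=2): c = -1.1800 + 0.1550i → escape time 9
(row=3, col=3): c = -0.8200 + 0.1550i → escape time 9
(row=3, col=4): c = -0.4600 + 0.1550i → escape time 9
(row=4, col=0): c = -1.9000 + -0.1200i → escape time 4
(row=4, col=1): c = -1.5400 + -0.1200i → escape time 6
(row=4, col=2): c = -1.1800 + -0.1200i → escape time 9
(row=4, col=3): c = -0.8200 + -0.1200i → escape time 9
(row=4, col=4): c = -0.4600 + -0.1200i → escape time 9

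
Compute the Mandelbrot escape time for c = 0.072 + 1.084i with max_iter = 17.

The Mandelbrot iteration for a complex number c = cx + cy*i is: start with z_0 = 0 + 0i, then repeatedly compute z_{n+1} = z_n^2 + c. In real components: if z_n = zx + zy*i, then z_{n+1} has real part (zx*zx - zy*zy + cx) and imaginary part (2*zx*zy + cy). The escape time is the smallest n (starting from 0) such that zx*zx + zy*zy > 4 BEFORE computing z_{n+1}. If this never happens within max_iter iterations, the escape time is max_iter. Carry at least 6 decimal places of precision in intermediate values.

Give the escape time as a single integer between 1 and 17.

Answer: 4

Derivation:
z_0 = 0 + 0i, c = 0.0720 + 1.0840i
Iter 1: z = 0.0720 + 1.0840i, |z|^2 = 1.1802
Iter 2: z = -1.0979 + 1.2401i, |z|^2 = 2.7432
Iter 3: z = -0.2605 + -1.6389i, |z|^2 = 2.7540
Iter 4: z = -2.5462 + 1.9379i, |z|^2 = 10.2389
Escaped at iteration 4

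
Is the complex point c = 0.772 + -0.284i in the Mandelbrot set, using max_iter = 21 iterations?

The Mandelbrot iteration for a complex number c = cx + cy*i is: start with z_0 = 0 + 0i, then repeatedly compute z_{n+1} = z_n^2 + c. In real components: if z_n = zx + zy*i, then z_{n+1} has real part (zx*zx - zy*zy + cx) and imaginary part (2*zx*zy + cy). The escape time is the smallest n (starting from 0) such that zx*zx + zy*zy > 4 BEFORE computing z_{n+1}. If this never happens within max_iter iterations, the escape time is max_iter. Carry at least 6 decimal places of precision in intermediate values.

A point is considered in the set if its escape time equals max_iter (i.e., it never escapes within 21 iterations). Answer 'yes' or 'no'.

Answer: no

Derivation:
z_0 = 0 + 0i, c = 0.7720 + -0.2840i
Iter 1: z = 0.7720 + -0.2840i, |z|^2 = 0.6766
Iter 2: z = 1.2873 + -0.7225i, |z|^2 = 2.1792
Iter 3: z = 1.9072 + -2.1442i, |z|^2 = 8.2350
Escaped at iteration 3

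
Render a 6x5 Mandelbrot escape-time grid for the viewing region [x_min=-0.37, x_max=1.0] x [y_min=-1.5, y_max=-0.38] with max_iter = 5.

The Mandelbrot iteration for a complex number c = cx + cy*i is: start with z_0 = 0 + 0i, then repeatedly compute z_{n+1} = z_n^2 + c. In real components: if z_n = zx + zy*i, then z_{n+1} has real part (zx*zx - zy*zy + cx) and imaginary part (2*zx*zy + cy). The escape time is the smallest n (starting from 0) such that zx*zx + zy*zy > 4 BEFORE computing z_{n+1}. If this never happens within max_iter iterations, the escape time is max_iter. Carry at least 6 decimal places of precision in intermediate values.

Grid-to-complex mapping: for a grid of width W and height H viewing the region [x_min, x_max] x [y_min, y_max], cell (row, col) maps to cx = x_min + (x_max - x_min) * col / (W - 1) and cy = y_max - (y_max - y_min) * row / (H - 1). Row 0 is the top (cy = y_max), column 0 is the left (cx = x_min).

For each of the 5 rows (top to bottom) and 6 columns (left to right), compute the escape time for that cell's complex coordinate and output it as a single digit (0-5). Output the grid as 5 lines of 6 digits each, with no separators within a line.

Answer: 555532
555532
554322
332222
222222

Derivation:
(row=0, col=0): c = -0.3700 + -0.3800i → escape time 5
(row=0, col=1): c = -0.0960 + -0.3800i → escape time 5
(row=0, col=2): c = 0.1780 + -0.3800i → escape time 5
(row=0, col=3): c = 0.4520 + -0.3800i → escape time 5
(row=0, col=4): c = 0.7260 + -0.3800i → escape time 3
(row=0, col=5): c = 1.0000 + -0.3800i → escape time 2
(row=1, col=0): c = -0.3700 + -0.6600i → escape time 5
(row=1, col=1): c = -0.0960 + -0.6600i → escape time 5
(row=1, col=2): c = 0.1780 + -0.6600i → escape time 5
(row=1, col=3): c = 0.4520 + -0.6600i → escape time 5
(row=1, col=4): c = 0.7260 + -0.6600i → escape time 3
(row=1, col=5): c = 1.0000 + -0.6600i → escape time 2
(row=2, col=0): c = -0.3700 + -0.9400i → escape time 5
(row=2, col=1): c = -0.0960 + -0.9400i → escape time 5
(row=2, col=2): c = 0.1780 + -0.9400i → escape time 4
(row=2, col=3): c = 0.4520 + -0.9400i → escape time 3
(row=2, col=4): c = 0.7260 + -0.9400i → escape time 2
(row=2, col=5): c = 1.0000 + -0.9400i → escape time 2
(row=3, col=0): c = -0.3700 + -1.2200i → escape time 3
(row=3, col=1): c = -0.0960 + -1.2200i → escape time 3
(row=3, col=2): c = 0.1780 + -1.2200i → escape time 2
(row=3, col=3): c = 0.4520 + -1.2200i → escape time 2
(row=3, col=4): c = 0.7260 + -1.2200i → escape time 2
(row=3, col=5): c = 1.0000 + -1.2200i → escape time 2
(row=4, col=0): c = -0.3700 + -1.5000i → escape time 2
(row=4, col=1): c = -0.0960 + -1.5000i → escape time 2
(row=4, col=2): c = 0.1780 + -1.5000i → escape time 2
(row=4, col=3): c = 0.4520 + -1.5000i → escape time 2
(row=4, col=4): c = 0.7260 + -1.5000i → escape time 2
(row=4, col=5): c = 1.0000 + -1.5000i → escape time 2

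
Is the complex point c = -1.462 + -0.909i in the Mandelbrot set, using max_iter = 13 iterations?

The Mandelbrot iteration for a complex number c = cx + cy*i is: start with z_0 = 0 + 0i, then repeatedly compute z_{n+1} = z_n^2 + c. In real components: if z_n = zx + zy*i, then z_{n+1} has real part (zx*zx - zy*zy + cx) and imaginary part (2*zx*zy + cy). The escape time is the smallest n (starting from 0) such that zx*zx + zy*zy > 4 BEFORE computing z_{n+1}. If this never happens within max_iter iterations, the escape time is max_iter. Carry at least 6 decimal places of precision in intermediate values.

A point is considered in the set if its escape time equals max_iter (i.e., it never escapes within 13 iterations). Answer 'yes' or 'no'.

z_0 = 0 + 0i, c = -1.4620 + -0.9090i
Iter 1: z = -1.4620 + -0.9090i, |z|^2 = 2.9637
Iter 2: z = -0.1508 + 1.7489i, |z|^2 = 3.0815
Iter 3: z = -4.4980 + -1.4366i, |z|^2 = 22.2954
Escaped at iteration 3

Answer: no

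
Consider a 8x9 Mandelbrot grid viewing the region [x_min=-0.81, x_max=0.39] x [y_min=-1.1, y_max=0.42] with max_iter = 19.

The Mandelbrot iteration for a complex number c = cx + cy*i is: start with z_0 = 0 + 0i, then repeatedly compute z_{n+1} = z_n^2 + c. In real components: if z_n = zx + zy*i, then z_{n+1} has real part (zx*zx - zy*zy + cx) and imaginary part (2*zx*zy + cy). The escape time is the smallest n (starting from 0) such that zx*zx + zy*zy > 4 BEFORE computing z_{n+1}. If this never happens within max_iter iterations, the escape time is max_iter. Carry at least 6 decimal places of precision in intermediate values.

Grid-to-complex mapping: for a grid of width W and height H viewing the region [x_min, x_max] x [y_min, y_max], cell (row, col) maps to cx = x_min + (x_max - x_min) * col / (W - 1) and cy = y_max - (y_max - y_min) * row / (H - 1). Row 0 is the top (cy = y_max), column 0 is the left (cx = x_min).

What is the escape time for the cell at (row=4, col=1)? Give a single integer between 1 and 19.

Answer: 19

Derivation:
z_0 = 0 + 0i, c = -0.6386 + -0.3400i
Iter 1: z = -0.6386 + -0.3400i, |z|^2 = 0.5234
Iter 2: z = -0.3464 + 0.0942i, |z|^2 = 0.1289
Iter 3: z = -0.5275 + -0.4053i, |z|^2 = 0.4425
Iter 4: z = -0.5246 + 0.0875i, |z|^2 = 0.2829
Iter 5: z = -0.3710 + -0.4318i, |z|^2 = 0.3241
Iter 6: z = -0.6874 + -0.0196i, |z|^2 = 0.4729
Iter 7: z = -0.1664 + -0.3131i, |z|^2 = 0.1257
Iter 8: z = -0.7089 + -0.2358i, |z|^2 = 0.5582
Iter 9: z = -0.1916 + -0.0057i, |z|^2 = 0.0367
Iter 10: z = -0.6019 + -0.3378i, |z|^2 = 0.4764
Iter 11: z = -0.3904 + 0.0667i, |z|^2 = 0.1569
Iter 12: z = -0.4906 + -0.3920i, |z|^2 = 0.3944
Iter 13: z = -0.5516 + 0.0447i, |z|^2 = 0.3063
Iter 14: z = -0.3363 + -0.3893i, |z|^2 = 0.2646
Iter 15: z = -0.6770 + -0.0782i, |z|^2 = 0.4644
Iter 16: z = -0.1863 + -0.2342i, |z|^2 = 0.0896
Iter 17: z = -0.6587 + -0.2527i, |z|^2 = 0.4977
Iter 18: z = -0.2686 + -0.0071i, |z|^2 = 0.0722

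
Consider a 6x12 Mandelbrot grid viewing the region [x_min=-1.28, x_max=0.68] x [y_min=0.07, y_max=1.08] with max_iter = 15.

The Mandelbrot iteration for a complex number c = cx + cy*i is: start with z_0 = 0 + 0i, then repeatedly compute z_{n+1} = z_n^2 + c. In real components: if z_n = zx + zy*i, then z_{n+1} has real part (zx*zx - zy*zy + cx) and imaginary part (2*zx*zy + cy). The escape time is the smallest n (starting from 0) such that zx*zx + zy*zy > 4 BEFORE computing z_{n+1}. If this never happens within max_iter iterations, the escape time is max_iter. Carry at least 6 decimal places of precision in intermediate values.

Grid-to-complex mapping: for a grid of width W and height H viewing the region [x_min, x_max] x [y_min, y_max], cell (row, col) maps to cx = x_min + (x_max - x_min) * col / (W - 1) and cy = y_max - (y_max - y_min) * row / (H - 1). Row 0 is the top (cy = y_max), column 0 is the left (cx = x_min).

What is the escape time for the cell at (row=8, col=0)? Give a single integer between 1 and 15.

Answer: 11

Derivation:
z_0 = 0 + 0i, c = -1.2800 + 0.3455i
Iter 1: z = -1.2800 + 0.3455i, |z|^2 = 1.7577
Iter 2: z = 0.2391 + -0.5389i, |z|^2 = 0.3476
Iter 3: z = -1.5133 + 0.0878i, |z|^2 = 2.2977
Iter 4: z = 1.0023 + 0.0798i, |z|^2 = 1.0109
Iter 5: z = -0.2818 + 0.5053i, |z|^2 = 0.3348
Iter 6: z = -1.4560 + 0.0607i, |z|^2 = 2.1235
Iter 7: z = 0.8361 + 0.1688i, |z|^2 = 0.7276
Iter 8: z = -0.6094 + 0.6277i, |z|^2 = 0.7654
Iter 9: z = -1.3027 + -0.4196i, |z|^2 = 1.8730
Iter 10: z = 0.2409 + 1.4386i, |z|^2 = 2.1275
Iter 11: z = -3.2915 + 1.0385i, |z|^2 = 11.9123
Escaped at iteration 11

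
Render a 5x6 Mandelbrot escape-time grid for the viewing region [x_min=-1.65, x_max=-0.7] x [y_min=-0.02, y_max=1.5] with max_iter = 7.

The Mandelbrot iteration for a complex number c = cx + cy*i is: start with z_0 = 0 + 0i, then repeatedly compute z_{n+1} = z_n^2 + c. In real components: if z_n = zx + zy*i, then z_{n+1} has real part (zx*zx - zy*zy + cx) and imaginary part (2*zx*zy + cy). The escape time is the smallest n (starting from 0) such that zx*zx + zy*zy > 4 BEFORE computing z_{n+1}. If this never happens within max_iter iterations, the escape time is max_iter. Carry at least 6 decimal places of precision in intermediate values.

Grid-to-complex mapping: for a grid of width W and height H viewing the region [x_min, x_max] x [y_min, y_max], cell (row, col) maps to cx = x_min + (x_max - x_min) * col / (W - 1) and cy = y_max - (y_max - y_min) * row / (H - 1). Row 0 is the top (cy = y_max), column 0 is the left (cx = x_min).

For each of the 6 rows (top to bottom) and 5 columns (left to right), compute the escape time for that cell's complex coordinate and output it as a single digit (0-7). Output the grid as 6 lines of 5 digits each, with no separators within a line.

Answer: 11222
12233
23334
33456
45777
77777

Derivation:
(row=0, col=0): c = -1.6500 + 1.5000i → escape time 1
(row=0, col=1): c = -1.4125 + 1.5000i → escape time 1
(row=0, col=2): c = -1.1750 + 1.5000i → escape time 2
(row=0, col=3): c = -0.9375 + 1.5000i → escape time 2
(row=0, col=4): c = -0.7000 + 1.5000i → escape time 2
(row=1, col=0): c = -1.6500 + 1.1960i → escape time 1
(row=1, col=1): c = -1.4125 + 1.1960i → escape time 2
(row=1, col=2): c = -1.1750 + 1.1960i → escape time 2
(row=1, col=3): c = -0.9375 + 1.1960i → escape time 3
(row=1, col=4): c = -0.7000 + 1.1960i → escape time 3
(row=2, col=0): c = -1.6500 + 0.8920i → escape time 2
(row=2, col=1): c = -1.4125 + 0.8920i → escape time 3
(row=2, col=2): c = -1.1750 + 0.8920i → escape time 3
(row=2, col=3): c = -0.9375 + 0.8920i → escape time 3
(row=2, col=4): c = -0.7000 + 0.8920i → escape time 4
(row=3, col=0): c = -1.6500 + 0.5880i → escape time 3
(row=3, col=1): c = -1.4125 + 0.5880i → escape time 3
(row=3, col=2): c = -1.1750 + 0.5880i → escape time 4
(row=3, col=3): c = -0.9375 + 0.5880i → escape time 5
(row=3, col=4): c = -0.7000 + 0.5880i → escape time 6
(row=4, col=0): c = -1.6500 + 0.2840i → escape time 4
(row=4, col=1): c = -1.4125 + 0.2840i → escape time 5
(row=4, col=2): c = -1.1750 + 0.2840i → escape time 7
(row=4, col=3): c = -0.9375 + 0.2840i → escape time 7
(row=4, col=4): c = -0.7000 + 0.2840i → escape time 7
(row=5, col=0): c = -1.6500 + -0.0200i → escape time 7
(row=5, col=1): c = -1.4125 + -0.0200i → escape time 7
(row=5, col=2): c = -1.1750 + -0.0200i → escape time 7
(row=5, col=3): c = -0.9375 + -0.0200i → escape time 7
(row=5, col=4): c = -0.7000 + -0.0200i → escape time 7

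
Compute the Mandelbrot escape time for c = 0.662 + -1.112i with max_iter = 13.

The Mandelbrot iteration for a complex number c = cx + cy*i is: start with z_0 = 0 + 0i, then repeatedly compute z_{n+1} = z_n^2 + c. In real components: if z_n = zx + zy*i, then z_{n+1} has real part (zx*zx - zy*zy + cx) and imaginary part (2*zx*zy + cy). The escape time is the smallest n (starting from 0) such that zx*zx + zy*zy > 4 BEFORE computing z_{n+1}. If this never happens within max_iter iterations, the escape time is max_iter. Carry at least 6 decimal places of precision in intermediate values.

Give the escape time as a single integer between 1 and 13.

Answer: 2

Derivation:
z_0 = 0 + 0i, c = 0.6620 + -1.1120i
Iter 1: z = 0.6620 + -1.1120i, |z|^2 = 1.6748
Iter 2: z = -0.1363 + -2.5843i, |z|^2 = 6.6971
Escaped at iteration 2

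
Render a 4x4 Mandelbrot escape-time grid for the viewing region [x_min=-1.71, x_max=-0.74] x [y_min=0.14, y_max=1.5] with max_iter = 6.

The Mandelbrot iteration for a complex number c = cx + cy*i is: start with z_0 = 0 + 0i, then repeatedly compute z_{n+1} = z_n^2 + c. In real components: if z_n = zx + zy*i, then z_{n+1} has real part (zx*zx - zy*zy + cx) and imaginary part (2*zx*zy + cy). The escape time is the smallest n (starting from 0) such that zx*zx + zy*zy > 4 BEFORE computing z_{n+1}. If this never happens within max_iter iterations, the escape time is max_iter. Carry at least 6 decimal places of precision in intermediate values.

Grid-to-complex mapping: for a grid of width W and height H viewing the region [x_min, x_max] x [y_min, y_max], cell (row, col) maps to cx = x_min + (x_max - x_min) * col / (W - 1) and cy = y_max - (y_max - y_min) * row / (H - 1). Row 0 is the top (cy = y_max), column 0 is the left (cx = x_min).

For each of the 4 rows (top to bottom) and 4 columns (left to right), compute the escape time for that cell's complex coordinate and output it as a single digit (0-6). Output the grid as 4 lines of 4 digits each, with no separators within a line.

Answer: 1122
1333
3346
4666

Derivation:
(row=0, col=0): c = -1.7100 + 1.5000i → escape time 1
(row=0, col=1): c = -1.3867 + 1.5000i → escape time 1
(row=0, col=2): c = -1.0633 + 1.5000i → escape time 2
(row=0, col=3): c = -0.7400 + 1.5000i → escape time 2
(row=1, col=0): c = -1.7100 + 1.0467i → escape time 1
(row=1, col=1): c = -1.3867 + 1.0467i → escape time 3
(row=1, col=2): c = -1.0633 + 1.0467i → escape time 3
(row=1, col=3): c = -0.7400 + 1.0467i → escape time 3
(row=2, col=0): c = -1.7100 + 0.5933i → escape time 3
(row=2, col=1): c = -1.3867 + 0.5933i → escape time 3
(row=2, col=2): c = -1.0633 + 0.5933i → escape time 4
(row=2, col=3): c = -0.7400 + 0.5933i → escape time 6
(row=3, col=0): c = -1.7100 + 0.1400i → escape time 4
(row=3, col=1): c = -1.3867 + 0.1400i → escape time 6
(row=3, col=2): c = -1.0633 + 0.1400i → escape time 6
(row=3, col=3): c = -0.7400 + 0.1400i → escape time 6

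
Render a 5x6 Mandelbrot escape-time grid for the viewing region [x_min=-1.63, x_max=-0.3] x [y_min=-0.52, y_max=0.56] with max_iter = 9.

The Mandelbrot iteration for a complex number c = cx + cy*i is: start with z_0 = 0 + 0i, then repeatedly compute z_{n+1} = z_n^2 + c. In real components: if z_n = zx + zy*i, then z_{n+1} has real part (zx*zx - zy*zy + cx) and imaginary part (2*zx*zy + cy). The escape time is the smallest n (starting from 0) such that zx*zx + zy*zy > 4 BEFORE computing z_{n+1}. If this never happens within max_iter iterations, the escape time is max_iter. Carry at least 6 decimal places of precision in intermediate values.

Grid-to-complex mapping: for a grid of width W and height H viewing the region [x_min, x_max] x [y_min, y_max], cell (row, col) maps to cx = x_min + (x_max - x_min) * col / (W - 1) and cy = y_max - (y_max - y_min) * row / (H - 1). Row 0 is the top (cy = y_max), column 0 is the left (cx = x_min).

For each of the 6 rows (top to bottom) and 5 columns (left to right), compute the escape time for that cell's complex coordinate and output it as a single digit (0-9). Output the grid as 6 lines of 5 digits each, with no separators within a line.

(row=0, col=0): c = -1.6300 + 0.5600i → escape time 3
(row=0, col=1): c = -1.2975 + 0.5600i → escape time 3
(row=0, col=2): c = -0.9650 + 0.5600i → escape time 5
(row=0, col=3): c = -0.6325 + 0.5600i → escape time 8
(row=0, col=4): c = -0.3000 + 0.5600i → escape time 9
(row=1, col=0): c = -1.6300 + 0.3440i → escape time 4
(row=1, col=1): c = -1.2975 + 0.3440i → escape time 8
(row=1, col=2): c = -0.9650 + 0.3440i → escape time 9
(row=1, col=3): c = -0.6325 + 0.3440i → escape time 9
(row=1, col=4): c = -0.3000 + 0.3440i → escape time 9
(row=2, col=0): c = -1.6300 + 0.1280i → escape time 6
(row=2, col=1): c = -1.2975 + 0.1280i → escape time 9
(row=2, col=2): c = -0.9650 + 0.1280i → escape time 9
(row=2, col=3): c = -0.6325 + 0.1280i → escape time 9
(row=2, col=4): c = -0.3000 + 0.1280i → escape time 9
(row=3, col=0): c = -1.6300 + -0.0880i → escape time 6
(row=3, col=1): c = -1.2975 + -0.0880i → escape time 9
(row=3, col=2): c = -0.9650 + -0.0880i → escape time 9
(row=3, col=3): c = -0.6325 + -0.0880i → escape time 9
(row=3, col=4): c = -0.3000 + -0.0880i → escape time 9
(row=4, col=0): c = -1.6300 + -0.3040i → escape time 4
(row=4, col=1): c = -1.2975 + -0.3040i → escape time 7
(row=4, col=2): c = -0.9650 + -0.3040i → escape time 9
(row=4, col=3): c = -0.6325 + -0.3040i → escape time 9
(row=4, col=4): c = -0.3000 + -0.3040i → escape time 9
(row=5, col=0): c = -1.6300 + -0.5200i → escape time 3
(row=5, col=1): c = -1.2975 + -0.5200i → escape time 4
(row=5, col=2): c = -0.9650 + -0.5200i → escape time 5
(row=5, col=3): c = -0.6325 + -0.5200i → escape time 9
(row=5, col=4): c = -0.3000 + -0.5200i → escape time 9

Answer: 33589
48999
69999
69999
47999
34599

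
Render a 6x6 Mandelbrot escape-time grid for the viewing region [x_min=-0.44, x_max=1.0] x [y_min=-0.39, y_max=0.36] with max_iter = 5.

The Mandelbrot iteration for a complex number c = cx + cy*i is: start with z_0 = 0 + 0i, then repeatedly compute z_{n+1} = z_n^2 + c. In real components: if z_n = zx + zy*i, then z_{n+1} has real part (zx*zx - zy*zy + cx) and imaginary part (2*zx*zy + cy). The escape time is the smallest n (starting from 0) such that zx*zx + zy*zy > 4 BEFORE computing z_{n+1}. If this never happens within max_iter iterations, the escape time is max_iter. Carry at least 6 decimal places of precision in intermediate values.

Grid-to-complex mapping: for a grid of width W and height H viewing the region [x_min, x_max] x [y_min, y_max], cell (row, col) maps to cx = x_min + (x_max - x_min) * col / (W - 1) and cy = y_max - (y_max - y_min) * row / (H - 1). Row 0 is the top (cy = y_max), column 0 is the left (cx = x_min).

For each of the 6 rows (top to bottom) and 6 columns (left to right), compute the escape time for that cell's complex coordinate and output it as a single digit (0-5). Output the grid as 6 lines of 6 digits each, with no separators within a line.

Answer: 555532
555532
555532
555532
555532
555532

Derivation:
(row=0, col=0): c = -0.4400 + 0.3600i → escape time 5
(row=0, col=1): c = -0.1520 + 0.3600i → escape time 5
(row=0, col=2): c = 0.1360 + 0.3600i → escape time 5
(row=0, col=3): c = 0.4240 + 0.3600i → escape time 5
(row=0, col=4): c = 0.7120 + 0.3600i → escape time 3
(row=0, col=5): c = 1.0000 + 0.3600i → escape time 2
(row=1, col=0): c = -0.4400 + 0.2100i → escape time 5
(row=1, col=1): c = -0.1520 + 0.2100i → escape time 5
(row=1, col=2): c = 0.1360 + 0.2100i → escape time 5
(row=1, col=3): c = 0.4240 + 0.2100i → escape time 5
(row=1, col=4): c = 0.7120 + 0.2100i → escape time 3
(row=1, col=5): c = 1.0000 + 0.2100i → escape time 2
(row=2, col=0): c = -0.4400 + 0.0600i → escape time 5
(row=2, col=1): c = -0.1520 + 0.0600i → escape time 5
(row=2, col=2): c = 0.1360 + 0.0600i → escape time 5
(row=2, col=3): c = 0.4240 + 0.0600i → escape time 5
(row=2, col=4): c = 0.7120 + 0.0600i → escape time 3
(row=2, col=5): c = 1.0000 + 0.0600i → escape time 2
(row=3, col=0): c = -0.4400 + -0.0900i → escape time 5
(row=3, col=1): c = -0.1520 + -0.0900i → escape time 5
(row=3, col=2): c = 0.1360 + -0.0900i → escape time 5
(row=3, col=3): c = 0.4240 + -0.0900i → escape time 5
(row=3, col=4): c = 0.7120 + -0.0900i → escape time 3
(row=3, col=5): c = 1.0000 + -0.0900i → escape time 2
(row=4, col=0): c = -0.4400 + -0.2400i → escape time 5
(row=4, col=1): c = -0.1520 + -0.2400i → escape time 5
(row=4, col=2): c = 0.1360 + -0.2400i → escape time 5
(row=4, col=3): c = 0.4240 + -0.2400i → escape time 5
(row=4, col=4): c = 0.7120 + -0.2400i → escape time 3
(row=4, col=5): c = 1.0000 + -0.2400i → escape time 2
(row=5, col=0): c = -0.4400 + -0.3900i → escape time 5
(row=5, col=1): c = -0.1520 + -0.3900i → escape time 5
(row=5, col=2): c = 0.1360 + -0.3900i → escape time 5
(row=5, col=3): c = 0.4240 + -0.3900i → escape time 5
(row=5, col=4): c = 0.7120 + -0.3900i → escape time 3
(row=5, col=5): c = 1.0000 + -0.3900i → escape time 2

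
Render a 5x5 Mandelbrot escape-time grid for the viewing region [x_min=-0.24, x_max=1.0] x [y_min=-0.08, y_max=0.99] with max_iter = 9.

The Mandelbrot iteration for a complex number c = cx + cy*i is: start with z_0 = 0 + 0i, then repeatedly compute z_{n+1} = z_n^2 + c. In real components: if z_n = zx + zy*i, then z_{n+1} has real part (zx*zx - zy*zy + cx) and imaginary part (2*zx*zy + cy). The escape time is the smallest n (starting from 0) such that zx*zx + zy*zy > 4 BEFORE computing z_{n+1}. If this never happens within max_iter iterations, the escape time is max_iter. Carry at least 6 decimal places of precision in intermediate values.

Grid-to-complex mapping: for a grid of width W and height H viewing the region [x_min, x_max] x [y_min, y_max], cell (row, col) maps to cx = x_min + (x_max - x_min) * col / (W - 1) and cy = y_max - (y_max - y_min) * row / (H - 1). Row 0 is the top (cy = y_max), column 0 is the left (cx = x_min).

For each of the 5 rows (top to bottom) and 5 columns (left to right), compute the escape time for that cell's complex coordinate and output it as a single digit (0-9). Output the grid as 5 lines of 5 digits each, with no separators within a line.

Answer: 64322
98532
99832
99932
99932

Derivation:
(row=0, col=0): c = -0.2400 + 0.9900i → escape time 6
(row=0, col=1): c = 0.0700 + 0.9900i → escape time 4
(row=0, col=2): c = 0.3800 + 0.9900i → escape time 3
(row=0, col=3): c = 0.6900 + 0.9900i → escape time 2
(row=0, col=4): c = 1.0000 + 0.9900i → escape time 2
(row=1, col=0): c = -0.2400 + 0.7225i → escape time 9
(row=1, col=1): c = 0.0700 + 0.7225i → escape time 8
(row=1, col=2): c = 0.3800 + 0.7225i → escape time 5
(row=1, col=3): c = 0.6900 + 0.7225i → escape time 3
(row=1, col=4): c = 1.0000 + 0.7225i → escape time 2
(row=2, col=0): c = -0.2400 + 0.4550i → escape time 9
(row=2, col=1): c = 0.0700 + 0.4550i → escape time 9
(row=2, col=2): c = 0.3800 + 0.4550i → escape time 8
(row=2, col=3): c = 0.6900 + 0.4550i → escape time 3
(row=2, col=4): c = 1.0000 + 0.4550i → escape time 2
(row=3, col=0): c = -0.2400 + 0.1875i → escape time 9
(row=3, col=1): c = 0.0700 + 0.1875i → escape time 9
(row=3, col=2): c = 0.3800 + 0.1875i → escape time 9
(row=3, col=3): c = 0.6900 + 0.1875i → escape time 3
(row=3, col=4): c = 1.0000 + 0.1875i → escape time 2
(row=4, col=0): c = -0.2400 + -0.0800i → escape time 9
(row=4, col=1): c = 0.0700 + -0.0800i → escape time 9
(row=4, col=2): c = 0.3800 + -0.0800i → escape time 9
(row=4, col=3): c = 0.6900 + -0.0800i → escape time 3
(row=4, col=4): c = 1.0000 + -0.0800i → escape time 2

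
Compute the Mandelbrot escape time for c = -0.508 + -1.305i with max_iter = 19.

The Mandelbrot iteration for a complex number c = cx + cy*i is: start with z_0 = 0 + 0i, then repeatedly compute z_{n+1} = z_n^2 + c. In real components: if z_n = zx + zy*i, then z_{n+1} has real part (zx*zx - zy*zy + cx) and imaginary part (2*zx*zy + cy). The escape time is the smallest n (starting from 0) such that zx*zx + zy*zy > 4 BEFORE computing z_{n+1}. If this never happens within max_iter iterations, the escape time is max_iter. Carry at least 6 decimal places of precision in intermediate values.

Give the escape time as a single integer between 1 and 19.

z_0 = 0 + 0i, c = -0.5080 + -1.3050i
Iter 1: z = -0.5080 + -1.3050i, |z|^2 = 1.9611
Iter 2: z = -1.9530 + 0.0209i, |z|^2 = 3.8145
Iter 3: z = 3.3056 + -1.3866i, |z|^2 = 12.8497
Escaped at iteration 3

Answer: 3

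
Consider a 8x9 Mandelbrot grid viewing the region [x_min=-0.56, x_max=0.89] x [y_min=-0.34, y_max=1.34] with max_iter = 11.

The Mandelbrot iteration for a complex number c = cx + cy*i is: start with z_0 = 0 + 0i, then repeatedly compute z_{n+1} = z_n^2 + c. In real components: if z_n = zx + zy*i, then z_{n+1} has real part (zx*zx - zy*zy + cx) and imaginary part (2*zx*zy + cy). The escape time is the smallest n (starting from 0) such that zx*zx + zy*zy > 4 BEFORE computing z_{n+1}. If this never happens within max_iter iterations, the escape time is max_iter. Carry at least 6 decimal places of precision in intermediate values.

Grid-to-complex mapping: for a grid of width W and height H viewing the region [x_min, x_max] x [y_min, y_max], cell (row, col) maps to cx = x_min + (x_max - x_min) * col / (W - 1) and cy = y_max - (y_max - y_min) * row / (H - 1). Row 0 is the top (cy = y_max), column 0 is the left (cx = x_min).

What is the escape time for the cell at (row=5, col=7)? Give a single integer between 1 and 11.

Answer: 3

Derivation:
z_0 = 0 + 0i, c = 0.8900 + 0.2900i
Iter 1: z = 0.8900 + 0.2900i, |z|^2 = 0.8762
Iter 2: z = 1.5980 + 0.8062i, |z|^2 = 3.2036
Iter 3: z = 2.7936 + 2.8666i, |z|^2 = 16.0219
Escaped at iteration 3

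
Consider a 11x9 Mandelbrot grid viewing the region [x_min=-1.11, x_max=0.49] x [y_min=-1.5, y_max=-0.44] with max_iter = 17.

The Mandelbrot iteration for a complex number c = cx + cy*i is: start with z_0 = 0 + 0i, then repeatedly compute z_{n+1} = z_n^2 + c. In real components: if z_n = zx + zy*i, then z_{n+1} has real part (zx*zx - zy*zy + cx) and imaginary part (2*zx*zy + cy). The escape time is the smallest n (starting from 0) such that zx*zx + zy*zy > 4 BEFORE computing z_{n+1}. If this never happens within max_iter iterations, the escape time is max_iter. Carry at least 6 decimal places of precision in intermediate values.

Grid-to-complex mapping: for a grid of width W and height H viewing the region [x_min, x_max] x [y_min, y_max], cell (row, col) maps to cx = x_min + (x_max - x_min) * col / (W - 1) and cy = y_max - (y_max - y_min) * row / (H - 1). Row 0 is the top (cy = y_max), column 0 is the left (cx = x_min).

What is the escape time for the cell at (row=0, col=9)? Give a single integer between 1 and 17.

Answer: 15

Derivation:
z_0 = 0 + 0i, c = 0.3300 + -0.4400i
Iter 1: z = 0.3300 + -0.4400i, |z|^2 = 0.3025
Iter 2: z = 0.2453 + -0.7304i, |z|^2 = 0.5937
Iter 3: z = -0.1433 + -0.7983i, |z|^2 = 0.6579
Iter 4: z = -0.2868 + -0.2112i, |z|^2 = 0.1268
Iter 5: z = 0.3677 + -0.3189i, |z|^2 = 0.2368
Iter 6: z = 0.3635 + -0.6745i, |z|^2 = 0.5870
Iter 7: z = 0.0072 + -0.9303i, |z|^2 = 0.8656
Iter 8: z = -0.5355 + -0.4534i, |z|^2 = 0.4923
Iter 9: z = 0.4111 + 0.0456i, |z|^2 = 0.1711
Iter 10: z = 0.4969 + -0.4025i, |z|^2 = 0.4090
Iter 11: z = 0.4149 + -0.8400i, |z|^2 = 0.8778
Iter 12: z = -0.2035 + -1.1371i, |z|^2 = 1.3345
Iter 13: z = -0.9217 + 0.0228i, |z|^2 = 0.8500
Iter 14: z = 1.1789 + -0.4821i, |z|^2 = 1.6223
Iter 15: z = 1.4875 + -1.5766i, |z|^2 = 4.6984
Escaped at iteration 15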